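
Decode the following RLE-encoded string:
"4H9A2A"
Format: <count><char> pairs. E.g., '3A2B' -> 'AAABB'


Expanding each <count><char> pair:
  4H -> 'HHHH'
  9A -> 'AAAAAAAAA'
  2A -> 'AA'

Decoded = HHHHAAAAAAAAAAA


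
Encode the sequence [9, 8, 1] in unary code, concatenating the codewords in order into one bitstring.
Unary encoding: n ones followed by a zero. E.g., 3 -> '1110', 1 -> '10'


Encode each number as n ones followed by a terminating 0:
  9 -> 1111111110 (10 bits)
  8 -> 111111110 (9 bits)
  1 -> 10 (2 bits)
Total length = 10 + 9 + 2 = 21 bits.

Unary([9, 8, 1]) = 111111111011111111010 (21 bits)


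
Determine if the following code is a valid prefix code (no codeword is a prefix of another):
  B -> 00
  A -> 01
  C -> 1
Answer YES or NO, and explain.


Checking each pair (does one codeword prefix another?):
  B='00' vs A='01': no prefix
  B='00' vs C='1': no prefix
  A='01' vs B='00': no prefix
  A='01' vs C='1': no prefix
  C='1' vs B='00': no prefix
  C='1' vs A='01': no prefix
No violation found over all pairs.

YES -- this is a valid prefix code. No codeword is a prefix of any other codeword.


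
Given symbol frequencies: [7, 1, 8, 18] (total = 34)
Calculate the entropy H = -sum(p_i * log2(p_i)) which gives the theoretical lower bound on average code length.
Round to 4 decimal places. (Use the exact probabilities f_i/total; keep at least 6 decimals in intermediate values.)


Per-symbol terms -p_i * log2(p_i) with p_i = f_i/34:
  p = 7/34 = 0.205882: log2(p) = -2.280108, -p*log2(p) = 0.469434
  p = 1/34 = 0.029412: log2(p) = -5.087463, -p*log2(p) = 0.149631
  p = 8/34 = 0.235294: log2(p) = -2.087463, -p*log2(p) = 0.491168
  p = 18/34 = 0.529412: log2(p) = -0.917538, -p*log2(p) = 0.485755
H = 0.469434 + 0.149631 + 0.491168 + 0.485755 = 1.595988

H = 1.596 bits/symbol


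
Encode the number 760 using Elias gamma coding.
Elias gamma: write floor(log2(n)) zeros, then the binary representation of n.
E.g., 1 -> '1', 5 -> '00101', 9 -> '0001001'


num_bits = floor(log2(760)) + 1 = 10
leading_zeros = num_bits - 1 = 9
binary(760) = 1011111000

Elias gamma(760) = '000000000' + '1011111000' = 0000000001011111000 (19 bits)


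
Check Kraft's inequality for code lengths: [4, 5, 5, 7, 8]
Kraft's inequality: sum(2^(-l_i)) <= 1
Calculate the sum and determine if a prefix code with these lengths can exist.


Sum = 2^(-4) + 2^(-5) + 2^(-5) + 2^(-7) + 2^(-8)
    = 0.0625 + 0.03125 + 0.03125 + 0.0078125 + 0.00390625
    = 35/256 = 0.13671875
Since 0.13671875 <= 1, Kraft's inequality IS satisfied.
A prefix code with these lengths CAN exist.

Kraft sum = 0.13671875. Satisfied.


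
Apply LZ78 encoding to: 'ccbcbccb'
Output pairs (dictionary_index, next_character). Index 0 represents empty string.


LZ78 encoding steps:
Dictionary: {0: ''}
Step 1: w='' (idx 0), next='c' -> output (0, 'c'), add 'c' as idx 1
Step 2: w='c' (idx 1), next='b' -> output (1, 'b'), add 'cb' as idx 2
Step 3: w='cb' (idx 2), next='c' -> output (2, 'c'), add 'cbc' as idx 3
Step 4: w='cb' (idx 2), end of input -> output (2, '')


Encoded: [(0, 'c'), (1, 'b'), (2, 'c'), (2, '')]


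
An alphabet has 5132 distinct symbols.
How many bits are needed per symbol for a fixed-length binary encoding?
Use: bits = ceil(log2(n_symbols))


log2(5132) = 12.3253
Bracket: 2^12 = 4096 < 5132 <= 2^13 = 8192
So ceil(log2(5132)) = 13

bits = ceil(log2(5132)) = ceil(12.3253) = 13 bits


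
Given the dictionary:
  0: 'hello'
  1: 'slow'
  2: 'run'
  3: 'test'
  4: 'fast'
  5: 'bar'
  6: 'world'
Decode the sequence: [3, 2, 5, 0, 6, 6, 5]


Look up each index in the dictionary:
  3 -> 'test'
  2 -> 'run'
  5 -> 'bar'
  0 -> 'hello'
  6 -> 'world'
  6 -> 'world'
  5 -> 'bar'

Decoded: "test run bar hello world world bar"


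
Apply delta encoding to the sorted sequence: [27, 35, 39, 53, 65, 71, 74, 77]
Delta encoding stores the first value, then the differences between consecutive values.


First value: 27
Deltas:
  35 - 27 = 8
  39 - 35 = 4
  53 - 39 = 14
  65 - 53 = 12
  71 - 65 = 6
  74 - 71 = 3
  77 - 74 = 3


Delta encoded: [27, 8, 4, 14, 12, 6, 3, 3]


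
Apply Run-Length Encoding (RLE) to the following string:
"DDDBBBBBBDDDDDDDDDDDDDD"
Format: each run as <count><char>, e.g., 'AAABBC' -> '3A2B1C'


Scanning runs left to right:
  i=0: run of 'D' x 3 -> '3D'
  i=3: run of 'B' x 6 -> '6B'
  i=9: run of 'D' x 14 -> '14D'

RLE = 3D6B14D


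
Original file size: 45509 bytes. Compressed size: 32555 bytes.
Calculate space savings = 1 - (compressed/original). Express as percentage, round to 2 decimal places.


ratio = compressed/original = 32555/45509 = 0.715353
savings = 1 - ratio = 1 - 0.715353 = 0.284647
as a percentage: 0.284647 * 100 = 28.46%

Space savings = 1 - 32555/45509 = 28.46%


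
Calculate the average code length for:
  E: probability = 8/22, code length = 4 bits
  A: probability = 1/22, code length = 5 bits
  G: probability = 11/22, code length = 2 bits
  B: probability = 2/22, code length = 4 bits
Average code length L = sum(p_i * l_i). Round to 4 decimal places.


Weighted contributions p_i * l_i:
  E: (8/22) * 4 = 32/22
  A: (1/22) * 5 = 5/22
  G: (11/22) * 2 = 22/22
  B: (2/22) * 4 = 8/22
Sum = (32 + 5 + 22 + 8)/22 = 67/22

L = 67/22 = 3.0455 bits/symbol


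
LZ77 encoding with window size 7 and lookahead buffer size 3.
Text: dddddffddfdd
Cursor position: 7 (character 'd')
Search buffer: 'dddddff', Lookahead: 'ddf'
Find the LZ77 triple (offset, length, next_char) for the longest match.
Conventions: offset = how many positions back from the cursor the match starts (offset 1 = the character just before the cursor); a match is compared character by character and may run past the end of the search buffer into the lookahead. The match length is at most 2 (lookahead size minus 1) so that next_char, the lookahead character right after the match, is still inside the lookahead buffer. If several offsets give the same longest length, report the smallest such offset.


Try each offset into the search buffer:
  offset=1 (pos 6, char 'f'): match length 0
  offset=2 (pos 5, char 'f'): match length 0
  offset=3 (pos 4, char 'd'): match length 1
  offset=4 (pos 3, char 'd'): match length 2
  offset=5 (pos 2, char 'd'): match length 2
  offset=6 (pos 1, char 'd'): match length 2
  offset=7 (pos 0, char 'd'): match length 2
Longest match has length 2, found at offsets 4, 5, 6, 7; take the smallest, offset 4.
next_char = character at position 7 + 2 = 9 -> 'f'

Best match: offset=4, length=2 (matching 'dd' starting at position 3)
LZ77 triple: (4, 2, 'f')


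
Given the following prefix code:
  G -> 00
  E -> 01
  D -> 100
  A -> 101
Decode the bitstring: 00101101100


Decoding step by step:
Bits 00 -> G
Bits 101 -> A
Bits 101 -> A
Bits 100 -> D


Decoded message: GAAD


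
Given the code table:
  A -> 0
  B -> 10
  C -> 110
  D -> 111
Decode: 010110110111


Decoding:
0 -> A
10 -> B
110 -> C
110 -> C
111 -> D


Result: ABCCD


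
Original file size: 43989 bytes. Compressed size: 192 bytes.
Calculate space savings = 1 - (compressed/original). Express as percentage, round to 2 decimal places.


ratio = compressed/original = 192/43989 = 0.004365
savings = 1 - ratio = 1 - 0.004365 = 0.995635
as a percentage: 0.995635 * 100 = 99.56%

Space savings = 1 - 192/43989 = 99.56%


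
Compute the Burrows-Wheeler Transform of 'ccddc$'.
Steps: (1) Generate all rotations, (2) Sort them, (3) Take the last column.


Rotations (sorted):
  0: $ccddc -> last char: c
  1: c$ccdd -> last char: d
  2: ccddc$ -> last char: $
  3: cddc$c -> last char: c
  4: dc$ccd -> last char: d
  5: ddc$cc -> last char: c


BWT = cd$cdc


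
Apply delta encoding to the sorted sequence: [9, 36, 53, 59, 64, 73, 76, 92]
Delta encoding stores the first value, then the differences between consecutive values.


First value: 9
Deltas:
  36 - 9 = 27
  53 - 36 = 17
  59 - 53 = 6
  64 - 59 = 5
  73 - 64 = 9
  76 - 73 = 3
  92 - 76 = 16


Delta encoded: [9, 27, 17, 6, 5, 9, 3, 16]


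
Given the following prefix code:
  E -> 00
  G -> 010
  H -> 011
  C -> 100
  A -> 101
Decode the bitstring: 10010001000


Decoding step by step:
Bits 100 -> C
Bits 100 -> C
Bits 010 -> G
Bits 00 -> E


Decoded message: CCGE


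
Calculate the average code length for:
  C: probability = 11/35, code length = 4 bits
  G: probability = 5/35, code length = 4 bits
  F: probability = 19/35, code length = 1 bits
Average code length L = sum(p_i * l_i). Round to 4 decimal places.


Weighted contributions p_i * l_i:
  C: (11/35) * 4 = 44/35
  G: (5/35) * 4 = 20/35
  F: (19/35) * 1 = 19/35
Sum = (44 + 20 + 19)/35 = 83/35

L = 83/35 = 2.3714 bits/symbol


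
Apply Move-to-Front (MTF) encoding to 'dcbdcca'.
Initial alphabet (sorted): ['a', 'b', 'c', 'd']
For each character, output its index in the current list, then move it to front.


MTF encoding:
'd': index 3 in ['a', 'b', 'c', 'd'] -> ['d', 'a', 'b', 'c']
'c': index 3 in ['d', 'a', 'b', 'c'] -> ['c', 'd', 'a', 'b']
'b': index 3 in ['c', 'd', 'a', 'b'] -> ['b', 'c', 'd', 'a']
'd': index 2 in ['b', 'c', 'd', 'a'] -> ['d', 'b', 'c', 'a']
'c': index 2 in ['d', 'b', 'c', 'a'] -> ['c', 'd', 'b', 'a']
'c': index 0 in ['c', 'd', 'b', 'a'] -> ['c', 'd', 'b', 'a']
'a': index 3 in ['c', 'd', 'b', 'a'] -> ['a', 'c', 'd', 'b']


Output: [3, 3, 3, 2, 2, 0, 3]


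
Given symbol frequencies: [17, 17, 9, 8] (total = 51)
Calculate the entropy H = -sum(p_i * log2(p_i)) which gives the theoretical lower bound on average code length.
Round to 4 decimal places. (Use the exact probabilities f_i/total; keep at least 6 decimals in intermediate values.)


Per-symbol terms -p_i * log2(p_i) with p_i = f_i/51:
  p = 17/51 = 0.333333: log2(p) = -1.584963, -p*log2(p) = 0.528321
  p = 17/51 = 0.333333: log2(p) = -1.584963, -p*log2(p) = 0.528321
  p = 9/51 = 0.176471: log2(p) = -2.502500, -p*log2(p) = 0.441618
  p = 8/51 = 0.156863: log2(p) = -2.672425, -p*log2(p) = 0.419204
H = 0.528321 + 0.528321 + 0.441618 + 0.419204 = 1.917464

H = 1.9175 bits/symbol


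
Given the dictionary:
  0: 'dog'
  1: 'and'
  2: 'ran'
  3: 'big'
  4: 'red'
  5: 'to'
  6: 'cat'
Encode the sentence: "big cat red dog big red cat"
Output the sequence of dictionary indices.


Look up each word in the dictionary:
  'big' -> 3
  'cat' -> 6
  'red' -> 4
  'dog' -> 0
  'big' -> 3
  'red' -> 4
  'cat' -> 6

Encoded: [3, 6, 4, 0, 3, 4, 6]


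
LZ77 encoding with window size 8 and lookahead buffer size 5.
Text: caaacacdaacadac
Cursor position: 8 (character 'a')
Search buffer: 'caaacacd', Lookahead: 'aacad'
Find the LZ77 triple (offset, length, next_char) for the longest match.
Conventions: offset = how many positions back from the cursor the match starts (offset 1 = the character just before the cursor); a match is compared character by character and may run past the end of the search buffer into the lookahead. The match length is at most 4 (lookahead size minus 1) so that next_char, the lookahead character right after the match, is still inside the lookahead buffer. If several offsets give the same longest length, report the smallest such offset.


Try each offset into the search buffer:
  offset=1 (pos 7, char 'd'): match length 0
  offset=2 (pos 6, char 'c'): match length 0
  offset=3 (pos 5, char 'a'): match length 1
  offset=4 (pos 4, char 'c'): match length 0
  offset=5 (pos 3, char 'a'): match length 1
  offset=6 (pos 2, char 'a'): match length 4
  offset=7 (pos 1, char 'a'): match length 2
  offset=8 (pos 0, char 'c'): match length 0
Longest match has length 4 at offset 6.
next_char = character at position 8 + 4 = 12 -> 'd'

Best match: offset=6, length=4 (matching 'aaca' starting at position 2)
LZ77 triple: (6, 4, 'd')


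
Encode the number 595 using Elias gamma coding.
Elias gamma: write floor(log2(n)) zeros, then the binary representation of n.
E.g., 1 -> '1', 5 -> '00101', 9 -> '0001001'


num_bits = floor(log2(595)) + 1 = 10
leading_zeros = num_bits - 1 = 9
binary(595) = 1001010011

Elias gamma(595) = '000000000' + '1001010011' = 0000000001001010011 (19 bits)


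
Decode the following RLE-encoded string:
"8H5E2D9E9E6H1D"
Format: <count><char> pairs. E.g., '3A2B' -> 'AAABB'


Expanding each <count><char> pair:
  8H -> 'HHHHHHHH'
  5E -> 'EEEEE'
  2D -> 'DD'
  9E -> 'EEEEEEEEE'
  9E -> 'EEEEEEEEE'
  6H -> 'HHHHHH'
  1D -> 'D'

Decoded = HHHHHHHHEEEEEDDEEEEEEEEEEEEEEEEEEHHHHHHD


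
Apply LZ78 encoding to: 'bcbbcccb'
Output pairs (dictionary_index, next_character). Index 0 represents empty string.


LZ78 encoding steps:
Dictionary: {0: ''}
Step 1: w='' (idx 0), next='b' -> output (0, 'b'), add 'b' as idx 1
Step 2: w='' (idx 0), next='c' -> output (0, 'c'), add 'c' as idx 2
Step 3: w='b' (idx 1), next='b' -> output (1, 'b'), add 'bb' as idx 3
Step 4: w='c' (idx 2), next='c' -> output (2, 'c'), add 'cc' as idx 4
Step 5: w='c' (idx 2), next='b' -> output (2, 'b'), add 'cb' as idx 5


Encoded: [(0, 'b'), (0, 'c'), (1, 'b'), (2, 'c'), (2, 'b')]


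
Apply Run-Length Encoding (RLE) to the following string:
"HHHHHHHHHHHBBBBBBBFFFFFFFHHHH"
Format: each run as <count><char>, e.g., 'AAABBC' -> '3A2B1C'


Scanning runs left to right:
  i=0: run of 'H' x 11 -> '11H'
  i=11: run of 'B' x 7 -> '7B'
  i=18: run of 'F' x 7 -> '7F'
  i=25: run of 'H' x 4 -> '4H'

RLE = 11H7B7F4H


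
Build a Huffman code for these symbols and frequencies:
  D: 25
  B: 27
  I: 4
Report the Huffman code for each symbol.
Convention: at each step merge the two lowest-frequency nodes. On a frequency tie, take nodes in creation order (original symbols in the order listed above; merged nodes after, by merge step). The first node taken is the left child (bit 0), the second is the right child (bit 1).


Huffman tree construction:
Step 1: Merge I(4) + D(25) = 29
Step 2: Merge B(27) + (I+D)(29) = 56
Read each symbol's code off the tree from the root (left child = 0, right child = 1).

Codes:
  D: 11 (length 2)
  B: 0 (length 1)
  I: 10 (length 2)
Average code length: 85/56 = 1.5179 bits/symbol


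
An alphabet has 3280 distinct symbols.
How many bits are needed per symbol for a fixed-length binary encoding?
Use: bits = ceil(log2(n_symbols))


log2(3280) = 11.6795
Bracket: 2^11 = 2048 < 3280 <= 2^12 = 4096
So ceil(log2(3280)) = 12

bits = ceil(log2(3280)) = ceil(11.6795) = 12 bits


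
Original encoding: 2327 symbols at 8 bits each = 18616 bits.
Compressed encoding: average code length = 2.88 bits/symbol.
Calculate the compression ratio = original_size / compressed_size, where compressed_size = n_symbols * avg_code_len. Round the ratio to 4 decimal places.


original_size = n_symbols * orig_bits = 2327 * 8 = 18616 bits
compressed_size = n_symbols * avg_code_len = 2327 * 2.88 = 6701.76 bits
ratio = original_size / compressed_size = 18616 / 6701.76 = 2.7778

Compression ratio = 2.7778


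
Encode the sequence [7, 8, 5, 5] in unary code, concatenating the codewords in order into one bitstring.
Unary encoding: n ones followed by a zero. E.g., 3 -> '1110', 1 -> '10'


Encode each number as n ones followed by a terminating 0:
  7 -> 11111110 (8 bits)
  8 -> 111111110 (9 bits)
  5 -> 111110 (6 bits)
  5 -> 111110 (6 bits)
Total length = 8 + 9 + 6 + 6 = 29 bits.

Unary([7, 8, 5, 5]) = 11111110111111110111110111110 (29 bits)


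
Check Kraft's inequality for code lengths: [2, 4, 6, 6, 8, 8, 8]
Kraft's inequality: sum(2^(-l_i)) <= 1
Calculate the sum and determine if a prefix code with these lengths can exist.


Sum = 2^(-2) + 2^(-4) + 2^(-6) + 2^(-6) + 2^(-8) + 2^(-8) + 2^(-8)
    = 0.25 + 0.0625 + 0.015625 + 0.015625 + 0.00390625 + 0.00390625 + 0.00390625
    = 91/256 = 0.35546875
Since 0.35546875 <= 1, Kraft's inequality IS satisfied.
A prefix code with these lengths CAN exist.

Kraft sum = 0.35546875. Satisfied.


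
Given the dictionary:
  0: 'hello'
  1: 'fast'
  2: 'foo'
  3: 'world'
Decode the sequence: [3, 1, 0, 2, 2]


Look up each index in the dictionary:
  3 -> 'world'
  1 -> 'fast'
  0 -> 'hello'
  2 -> 'foo'
  2 -> 'foo'

Decoded: "world fast hello foo foo"


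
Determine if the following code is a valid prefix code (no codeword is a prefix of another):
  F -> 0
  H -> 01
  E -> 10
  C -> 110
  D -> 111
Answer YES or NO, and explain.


Checking each pair (does one codeword prefix another?):
  F='0' vs H='01': prefix -- VIOLATION

NO -- this is NOT a valid prefix code. F (0) is a prefix of H (01).


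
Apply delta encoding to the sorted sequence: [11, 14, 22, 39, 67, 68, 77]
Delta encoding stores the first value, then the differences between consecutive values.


First value: 11
Deltas:
  14 - 11 = 3
  22 - 14 = 8
  39 - 22 = 17
  67 - 39 = 28
  68 - 67 = 1
  77 - 68 = 9


Delta encoded: [11, 3, 8, 17, 28, 1, 9]


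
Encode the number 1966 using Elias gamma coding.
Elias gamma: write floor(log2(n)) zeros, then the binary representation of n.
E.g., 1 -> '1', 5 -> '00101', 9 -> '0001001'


num_bits = floor(log2(1966)) + 1 = 11
leading_zeros = num_bits - 1 = 10
binary(1966) = 11110101110

Elias gamma(1966) = '0000000000' + '11110101110' = 000000000011110101110 (21 bits)


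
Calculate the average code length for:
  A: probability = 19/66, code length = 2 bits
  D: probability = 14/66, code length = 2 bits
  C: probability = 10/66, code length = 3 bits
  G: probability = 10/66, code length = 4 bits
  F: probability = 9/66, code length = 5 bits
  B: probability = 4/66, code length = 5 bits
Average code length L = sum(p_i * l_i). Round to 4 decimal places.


Weighted contributions p_i * l_i:
  A: (19/66) * 2 = 38/66
  D: (14/66) * 2 = 28/66
  C: (10/66) * 3 = 30/66
  G: (10/66) * 4 = 40/66
  F: (9/66) * 5 = 45/66
  B: (4/66) * 5 = 20/66
Sum = (38 + 28 + 30 + 40 + 45 + 20)/66 = 201/66

L = 201/66 = 3.0455 bits/symbol


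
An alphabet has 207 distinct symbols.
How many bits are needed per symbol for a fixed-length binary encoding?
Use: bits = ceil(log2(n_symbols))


log2(207) = 7.6935
Bracket: 2^7 = 128 < 207 <= 2^8 = 256
So ceil(log2(207)) = 8

bits = ceil(log2(207)) = ceil(7.6935) = 8 bits


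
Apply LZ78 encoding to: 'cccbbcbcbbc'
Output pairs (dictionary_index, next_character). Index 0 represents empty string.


LZ78 encoding steps:
Dictionary: {0: ''}
Step 1: w='' (idx 0), next='c' -> output (0, 'c'), add 'c' as idx 1
Step 2: w='c' (idx 1), next='c' -> output (1, 'c'), add 'cc' as idx 2
Step 3: w='' (idx 0), next='b' -> output (0, 'b'), add 'b' as idx 3
Step 4: w='b' (idx 3), next='c' -> output (3, 'c'), add 'bc' as idx 4
Step 5: w='bc' (idx 4), next='b' -> output (4, 'b'), add 'bcb' as idx 5
Step 6: w='bc' (idx 4), end of input -> output (4, '')


Encoded: [(0, 'c'), (1, 'c'), (0, 'b'), (3, 'c'), (4, 'b'), (4, '')]


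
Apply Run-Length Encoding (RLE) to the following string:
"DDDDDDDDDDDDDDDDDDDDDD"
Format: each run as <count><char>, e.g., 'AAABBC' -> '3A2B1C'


Scanning runs left to right:
  i=0: run of 'D' x 22 -> '22D'

RLE = 22D


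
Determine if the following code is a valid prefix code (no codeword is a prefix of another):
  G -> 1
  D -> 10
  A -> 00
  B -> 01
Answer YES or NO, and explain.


Checking each pair (does one codeword prefix another?):
  G='1' vs D='10': prefix -- VIOLATION

NO -- this is NOT a valid prefix code. G (1) is a prefix of D (10).


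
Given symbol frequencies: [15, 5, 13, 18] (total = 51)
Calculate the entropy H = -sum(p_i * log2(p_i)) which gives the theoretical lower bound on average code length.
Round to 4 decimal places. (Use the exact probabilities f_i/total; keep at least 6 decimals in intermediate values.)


Per-symbol terms -p_i * log2(p_i) with p_i = f_i/51:
  p = 15/51 = 0.294118: log2(p) = -1.765535, -p*log2(p) = 0.519275
  p = 5/51 = 0.098039: log2(p) = -3.350497, -p*log2(p) = 0.328480
  p = 13/51 = 0.254902: log2(p) = -1.971986, -p*log2(p) = 0.502663
  p = 18/51 = 0.352941: log2(p) = -1.502500, -p*log2(p) = 0.530294
H = 0.519275 + 0.328480 + 0.502663 + 0.530294 = 1.880712

H = 1.8807 bits/symbol


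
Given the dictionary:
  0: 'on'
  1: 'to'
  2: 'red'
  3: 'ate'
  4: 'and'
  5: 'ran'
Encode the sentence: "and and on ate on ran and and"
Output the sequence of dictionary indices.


Look up each word in the dictionary:
  'and' -> 4
  'and' -> 4
  'on' -> 0
  'ate' -> 3
  'on' -> 0
  'ran' -> 5
  'and' -> 4
  'and' -> 4

Encoded: [4, 4, 0, 3, 0, 5, 4, 4]


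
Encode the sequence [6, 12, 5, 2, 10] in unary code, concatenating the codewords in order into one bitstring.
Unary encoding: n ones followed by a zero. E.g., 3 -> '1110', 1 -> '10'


Encode each number as n ones followed by a terminating 0:
  6 -> 1111110 (7 bits)
  12 -> 1111111111110 (13 bits)
  5 -> 111110 (6 bits)
  2 -> 110 (3 bits)
  10 -> 11111111110 (11 bits)
Total length = 7 + 13 + 6 + 3 + 11 = 40 bits.

Unary([6, 12, 5, 2, 10]) = 1111110111111111111011111011011111111110 (40 bits)


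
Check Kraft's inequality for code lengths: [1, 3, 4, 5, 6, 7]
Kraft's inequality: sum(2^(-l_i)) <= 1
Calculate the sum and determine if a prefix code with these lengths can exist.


Sum = 2^(-1) + 2^(-3) + 2^(-4) + 2^(-5) + 2^(-6) + 2^(-7)
    = 0.5 + 0.125 + 0.0625 + 0.03125 + 0.015625 + 0.0078125
    = 95/128 = 0.7421875
Since 0.7421875 <= 1, Kraft's inequality IS satisfied.
A prefix code with these lengths CAN exist.

Kraft sum = 0.7421875. Satisfied.


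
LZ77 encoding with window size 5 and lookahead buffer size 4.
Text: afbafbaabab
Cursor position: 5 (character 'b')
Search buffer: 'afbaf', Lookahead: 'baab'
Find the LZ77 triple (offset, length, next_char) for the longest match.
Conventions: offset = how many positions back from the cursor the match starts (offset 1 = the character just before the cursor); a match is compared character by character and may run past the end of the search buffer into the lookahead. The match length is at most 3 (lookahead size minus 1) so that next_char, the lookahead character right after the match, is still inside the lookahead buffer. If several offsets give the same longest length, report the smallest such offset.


Try each offset into the search buffer:
  offset=1 (pos 4, char 'f'): match length 0
  offset=2 (pos 3, char 'a'): match length 0
  offset=3 (pos 2, char 'b'): match length 2
  offset=4 (pos 1, char 'f'): match length 0
  offset=5 (pos 0, char 'a'): match length 0
Longest match has length 2 at offset 3.
next_char = character at position 5 + 2 = 7 -> 'a'

Best match: offset=3, length=2 (matching 'ba' starting at position 2)
LZ77 triple: (3, 2, 'a')


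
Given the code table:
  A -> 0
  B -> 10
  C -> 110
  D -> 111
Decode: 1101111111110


Decoding:
110 -> C
111 -> D
111 -> D
111 -> D
0 -> A


Result: CDDDA


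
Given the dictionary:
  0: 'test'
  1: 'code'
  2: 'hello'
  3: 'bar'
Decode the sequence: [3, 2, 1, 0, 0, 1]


Look up each index in the dictionary:
  3 -> 'bar'
  2 -> 'hello'
  1 -> 'code'
  0 -> 'test'
  0 -> 'test'
  1 -> 'code'

Decoded: "bar hello code test test code"


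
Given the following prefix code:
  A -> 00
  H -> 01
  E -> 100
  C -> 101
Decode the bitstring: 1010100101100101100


Decoding step by step:
Bits 101 -> C
Bits 01 -> H
Bits 00 -> A
Bits 101 -> C
Bits 100 -> E
Bits 101 -> C
Bits 100 -> E


Decoded message: CHACECE


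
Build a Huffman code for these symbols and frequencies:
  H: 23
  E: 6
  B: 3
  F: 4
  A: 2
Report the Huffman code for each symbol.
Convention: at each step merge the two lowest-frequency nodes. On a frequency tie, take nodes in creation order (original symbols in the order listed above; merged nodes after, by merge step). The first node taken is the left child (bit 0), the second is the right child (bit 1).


Huffman tree construction:
Step 1: Merge A(2) + B(3) = 5
Step 2: Merge F(4) + (A+B)(5) = 9
Step 3: Merge E(6) + (F+(A+B))(9) = 15
Step 4: Merge (E+(F+(A+B)))(15) + H(23) = 38
Read each symbol's code off the tree from the root (left child = 0, right child = 1).

Codes:
  H: 1 (length 1)
  E: 00 (length 2)
  B: 0111 (length 4)
  F: 010 (length 3)
  A: 0110 (length 4)
Average code length: 67/38 = 1.7632 bits/symbol


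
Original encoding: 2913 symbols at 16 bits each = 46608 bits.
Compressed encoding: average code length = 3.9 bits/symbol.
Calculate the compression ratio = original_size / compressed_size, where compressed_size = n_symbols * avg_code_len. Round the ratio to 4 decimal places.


original_size = n_symbols * orig_bits = 2913 * 16 = 46608 bits
compressed_size = n_symbols * avg_code_len = 2913 * 3.9 = 11360.7 bits
ratio = original_size / compressed_size = 46608 / 11360.7 = 4.1026

Compression ratio = 4.1026


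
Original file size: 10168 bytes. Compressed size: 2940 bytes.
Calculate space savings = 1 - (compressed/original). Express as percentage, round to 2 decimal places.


ratio = compressed/original = 2940/10168 = 0.289142
savings = 1 - ratio = 1 - 0.289142 = 0.710858
as a percentage: 0.710858 * 100 = 71.09%

Space savings = 1 - 2940/10168 = 71.09%


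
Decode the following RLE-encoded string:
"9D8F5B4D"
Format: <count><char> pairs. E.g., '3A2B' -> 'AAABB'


Expanding each <count><char> pair:
  9D -> 'DDDDDDDDD'
  8F -> 'FFFFFFFF'
  5B -> 'BBBBB'
  4D -> 'DDDD'

Decoded = DDDDDDDDDFFFFFFFFBBBBBDDDD


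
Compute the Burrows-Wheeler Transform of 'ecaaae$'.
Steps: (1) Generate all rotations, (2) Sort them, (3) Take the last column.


Rotations (sorted):
  0: $ecaaae -> last char: e
  1: aaae$ec -> last char: c
  2: aae$eca -> last char: a
  3: ae$ecaa -> last char: a
  4: caaae$e -> last char: e
  5: e$ecaaa -> last char: a
  6: ecaaae$ -> last char: $


BWT = ecaaea$


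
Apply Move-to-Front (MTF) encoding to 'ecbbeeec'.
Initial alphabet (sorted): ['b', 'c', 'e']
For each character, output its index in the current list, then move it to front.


MTF encoding:
'e': index 2 in ['b', 'c', 'e'] -> ['e', 'b', 'c']
'c': index 2 in ['e', 'b', 'c'] -> ['c', 'e', 'b']
'b': index 2 in ['c', 'e', 'b'] -> ['b', 'c', 'e']
'b': index 0 in ['b', 'c', 'e'] -> ['b', 'c', 'e']
'e': index 2 in ['b', 'c', 'e'] -> ['e', 'b', 'c']
'e': index 0 in ['e', 'b', 'c'] -> ['e', 'b', 'c']
'e': index 0 in ['e', 'b', 'c'] -> ['e', 'b', 'c']
'c': index 2 in ['e', 'b', 'c'] -> ['c', 'e', 'b']


Output: [2, 2, 2, 0, 2, 0, 0, 2]


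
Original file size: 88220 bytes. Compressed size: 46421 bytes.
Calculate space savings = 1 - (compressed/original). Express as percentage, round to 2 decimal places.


ratio = compressed/original = 46421/88220 = 0.526196
savings = 1 - ratio = 1 - 0.526196 = 0.473804
as a percentage: 0.473804 * 100 = 47.38%

Space savings = 1 - 46421/88220 = 47.38%


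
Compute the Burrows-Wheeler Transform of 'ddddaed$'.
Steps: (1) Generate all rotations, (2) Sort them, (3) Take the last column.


Rotations (sorted):
  0: $ddddaed -> last char: d
  1: aed$dddd -> last char: d
  2: d$ddddae -> last char: e
  3: daed$ddd -> last char: d
  4: ddaed$dd -> last char: d
  5: dddaed$d -> last char: d
  6: ddddaed$ -> last char: $
  7: ed$dddda -> last char: a


BWT = ddeddd$a


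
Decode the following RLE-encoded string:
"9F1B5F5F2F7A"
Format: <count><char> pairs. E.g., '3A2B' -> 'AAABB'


Expanding each <count><char> pair:
  9F -> 'FFFFFFFFF'
  1B -> 'B'
  5F -> 'FFFFF'
  5F -> 'FFFFF'
  2F -> 'FF'
  7A -> 'AAAAAAA'

Decoded = FFFFFFFFFBFFFFFFFFFFFFAAAAAAA


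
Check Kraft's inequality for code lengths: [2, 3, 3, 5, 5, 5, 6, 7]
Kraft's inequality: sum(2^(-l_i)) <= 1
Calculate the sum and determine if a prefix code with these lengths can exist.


Sum = 2^(-2) + 2^(-3) + 2^(-3) + 2^(-5) + 2^(-5) + 2^(-5) + 2^(-6) + 2^(-7)
    = 0.25 + 0.125 + 0.125 + 0.03125 + 0.03125 + 0.03125 + 0.015625 + 0.0078125
    = 79/128 = 0.6171875
Since 0.6171875 <= 1, Kraft's inequality IS satisfied.
A prefix code with these lengths CAN exist.

Kraft sum = 0.6171875. Satisfied.


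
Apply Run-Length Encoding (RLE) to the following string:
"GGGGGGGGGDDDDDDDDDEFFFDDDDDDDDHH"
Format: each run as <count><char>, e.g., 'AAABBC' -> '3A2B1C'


Scanning runs left to right:
  i=0: run of 'G' x 9 -> '9G'
  i=9: run of 'D' x 9 -> '9D'
  i=18: run of 'E' x 1 -> '1E'
  i=19: run of 'F' x 3 -> '3F'
  i=22: run of 'D' x 8 -> '8D'
  i=30: run of 'H' x 2 -> '2H'

RLE = 9G9D1E3F8D2H


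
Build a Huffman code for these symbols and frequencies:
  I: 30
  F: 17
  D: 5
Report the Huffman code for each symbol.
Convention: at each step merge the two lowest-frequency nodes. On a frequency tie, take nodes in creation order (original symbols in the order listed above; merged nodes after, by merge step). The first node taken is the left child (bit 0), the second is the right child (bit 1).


Huffman tree construction:
Step 1: Merge D(5) + F(17) = 22
Step 2: Merge (D+F)(22) + I(30) = 52
Read each symbol's code off the tree from the root (left child = 0, right child = 1).

Codes:
  I: 1 (length 1)
  F: 01 (length 2)
  D: 00 (length 2)
Average code length: 74/52 = 1.4231 bits/symbol


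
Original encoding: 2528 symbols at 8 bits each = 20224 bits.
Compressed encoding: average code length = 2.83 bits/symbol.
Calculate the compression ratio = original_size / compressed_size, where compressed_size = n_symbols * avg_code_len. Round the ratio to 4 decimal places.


original_size = n_symbols * orig_bits = 2528 * 8 = 20224 bits
compressed_size = n_symbols * avg_code_len = 2528 * 2.83 = 7154.24 bits
ratio = original_size / compressed_size = 20224 / 7154.24 = 2.8269

Compression ratio = 2.8269


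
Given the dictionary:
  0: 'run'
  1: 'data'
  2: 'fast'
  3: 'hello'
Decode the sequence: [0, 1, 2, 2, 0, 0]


Look up each index in the dictionary:
  0 -> 'run'
  1 -> 'data'
  2 -> 'fast'
  2 -> 'fast'
  0 -> 'run'
  0 -> 'run'

Decoded: "run data fast fast run run"


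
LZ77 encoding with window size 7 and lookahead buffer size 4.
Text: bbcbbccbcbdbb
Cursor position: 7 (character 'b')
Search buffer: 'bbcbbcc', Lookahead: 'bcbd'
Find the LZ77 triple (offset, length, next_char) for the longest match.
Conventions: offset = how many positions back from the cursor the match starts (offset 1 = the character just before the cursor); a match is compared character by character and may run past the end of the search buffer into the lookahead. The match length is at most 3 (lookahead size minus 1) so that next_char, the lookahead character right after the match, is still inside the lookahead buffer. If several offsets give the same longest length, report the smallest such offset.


Try each offset into the search buffer:
  offset=1 (pos 6, char 'c'): match length 0
  offset=2 (pos 5, char 'c'): match length 0
  offset=3 (pos 4, char 'b'): match length 2
  offset=4 (pos 3, char 'b'): match length 1
  offset=5 (pos 2, char 'c'): match length 0
  offset=6 (pos 1, char 'b'): match length 3
  offset=7 (pos 0, char 'b'): match length 1
Longest match has length 3 at offset 6.
next_char = character at position 7 + 3 = 10 -> 'd'

Best match: offset=6, length=3 (matching 'bcb' starting at position 1)
LZ77 triple: (6, 3, 'd')


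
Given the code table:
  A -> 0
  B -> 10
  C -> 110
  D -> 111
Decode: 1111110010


Decoding:
111 -> D
111 -> D
0 -> A
0 -> A
10 -> B


Result: DDAAB


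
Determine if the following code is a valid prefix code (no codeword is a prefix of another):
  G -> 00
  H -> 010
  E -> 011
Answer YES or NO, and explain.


Checking each pair (does one codeword prefix another?):
  G='00' vs H='010': no prefix
  G='00' vs E='011': no prefix
  H='010' vs G='00': no prefix
  H='010' vs E='011': no prefix
  E='011' vs G='00': no prefix
  E='011' vs H='010': no prefix
No violation found over all pairs.

YES -- this is a valid prefix code. No codeword is a prefix of any other codeword.


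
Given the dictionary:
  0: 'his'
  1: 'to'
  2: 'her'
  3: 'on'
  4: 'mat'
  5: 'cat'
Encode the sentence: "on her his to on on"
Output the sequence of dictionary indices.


Look up each word in the dictionary:
  'on' -> 3
  'her' -> 2
  'his' -> 0
  'to' -> 1
  'on' -> 3
  'on' -> 3

Encoded: [3, 2, 0, 1, 3, 3]


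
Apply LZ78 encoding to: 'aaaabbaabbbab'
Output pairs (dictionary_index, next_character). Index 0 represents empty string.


LZ78 encoding steps:
Dictionary: {0: ''}
Step 1: w='' (idx 0), next='a' -> output (0, 'a'), add 'a' as idx 1
Step 2: w='a' (idx 1), next='a' -> output (1, 'a'), add 'aa' as idx 2
Step 3: w='a' (idx 1), next='b' -> output (1, 'b'), add 'ab' as idx 3
Step 4: w='' (idx 0), next='b' -> output (0, 'b'), add 'b' as idx 4
Step 5: w='aa' (idx 2), next='b' -> output (2, 'b'), add 'aab' as idx 5
Step 6: w='b' (idx 4), next='b' -> output (4, 'b'), add 'bb' as idx 6
Step 7: w='ab' (idx 3), end of input -> output (3, '')


Encoded: [(0, 'a'), (1, 'a'), (1, 'b'), (0, 'b'), (2, 'b'), (4, 'b'), (3, '')]


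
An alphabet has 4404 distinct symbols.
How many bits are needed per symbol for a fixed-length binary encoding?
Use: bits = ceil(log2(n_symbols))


log2(4404) = 12.1046
Bracket: 2^12 = 4096 < 4404 <= 2^13 = 8192
So ceil(log2(4404)) = 13

bits = ceil(log2(4404)) = ceil(12.1046) = 13 bits


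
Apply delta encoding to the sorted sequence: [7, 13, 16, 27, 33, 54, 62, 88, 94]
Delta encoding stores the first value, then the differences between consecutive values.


First value: 7
Deltas:
  13 - 7 = 6
  16 - 13 = 3
  27 - 16 = 11
  33 - 27 = 6
  54 - 33 = 21
  62 - 54 = 8
  88 - 62 = 26
  94 - 88 = 6


Delta encoded: [7, 6, 3, 11, 6, 21, 8, 26, 6]


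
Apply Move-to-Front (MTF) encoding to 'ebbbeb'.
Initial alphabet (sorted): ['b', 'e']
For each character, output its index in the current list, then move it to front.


MTF encoding:
'e': index 1 in ['b', 'e'] -> ['e', 'b']
'b': index 1 in ['e', 'b'] -> ['b', 'e']
'b': index 0 in ['b', 'e'] -> ['b', 'e']
'b': index 0 in ['b', 'e'] -> ['b', 'e']
'e': index 1 in ['b', 'e'] -> ['e', 'b']
'b': index 1 in ['e', 'b'] -> ['b', 'e']


Output: [1, 1, 0, 0, 1, 1]


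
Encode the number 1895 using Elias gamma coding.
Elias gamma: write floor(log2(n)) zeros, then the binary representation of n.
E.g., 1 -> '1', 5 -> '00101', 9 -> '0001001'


num_bits = floor(log2(1895)) + 1 = 11
leading_zeros = num_bits - 1 = 10
binary(1895) = 11101100111

Elias gamma(1895) = '0000000000' + '11101100111' = 000000000011101100111 (21 bits)


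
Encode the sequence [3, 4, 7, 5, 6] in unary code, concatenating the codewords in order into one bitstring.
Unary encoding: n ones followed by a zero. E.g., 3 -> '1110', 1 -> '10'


Encode each number as n ones followed by a terminating 0:
  3 -> 1110 (4 bits)
  4 -> 11110 (5 bits)
  7 -> 11111110 (8 bits)
  5 -> 111110 (6 bits)
  6 -> 1111110 (7 bits)
Total length = 4 + 5 + 8 + 6 + 7 = 30 bits.

Unary([3, 4, 7, 5, 6]) = 111011110111111101111101111110 (30 bits)


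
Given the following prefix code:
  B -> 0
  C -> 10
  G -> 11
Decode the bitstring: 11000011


Decoding step by step:
Bits 11 -> G
Bits 0 -> B
Bits 0 -> B
Bits 0 -> B
Bits 0 -> B
Bits 11 -> G


Decoded message: GBBBBG


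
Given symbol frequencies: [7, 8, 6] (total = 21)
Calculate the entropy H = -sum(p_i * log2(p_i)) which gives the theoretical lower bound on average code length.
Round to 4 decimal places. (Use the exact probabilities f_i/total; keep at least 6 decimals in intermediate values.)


Per-symbol terms -p_i * log2(p_i) with p_i = f_i/21:
  p = 7/21 = 0.333333: log2(p) = -1.584963, -p*log2(p) = 0.528321
  p = 8/21 = 0.380952: log2(p) = -1.392317, -p*log2(p) = 0.530407
  p = 6/21 = 0.285714: log2(p) = -1.807355, -p*log2(p) = 0.516387
H = 0.528321 + 0.530407 + 0.516387 = 1.575115

H = 1.5751 bits/symbol


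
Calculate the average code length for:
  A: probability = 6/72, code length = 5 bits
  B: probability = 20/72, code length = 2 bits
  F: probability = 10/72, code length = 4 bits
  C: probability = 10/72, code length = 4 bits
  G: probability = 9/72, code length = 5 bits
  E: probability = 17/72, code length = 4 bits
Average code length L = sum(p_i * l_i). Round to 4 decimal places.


Weighted contributions p_i * l_i:
  A: (6/72) * 5 = 30/72
  B: (20/72) * 2 = 40/72
  F: (10/72) * 4 = 40/72
  C: (10/72) * 4 = 40/72
  G: (9/72) * 5 = 45/72
  E: (17/72) * 4 = 68/72
Sum = (30 + 40 + 40 + 40 + 45 + 68)/72 = 263/72

L = 263/72 = 3.6528 bits/symbol


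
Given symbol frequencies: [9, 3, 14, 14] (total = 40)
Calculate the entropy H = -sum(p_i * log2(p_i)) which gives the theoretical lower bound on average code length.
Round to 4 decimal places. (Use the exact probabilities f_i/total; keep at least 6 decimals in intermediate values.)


Per-symbol terms -p_i * log2(p_i) with p_i = f_i/40:
  p = 9/40 = 0.225000: log2(p) = -2.152003, -p*log2(p) = 0.484201
  p = 3/40 = 0.075000: log2(p) = -3.736966, -p*log2(p) = 0.280272
  p = 14/40 = 0.350000: log2(p) = -1.514573, -p*log2(p) = 0.530101
  p = 14/40 = 0.350000: log2(p) = -1.514573, -p*log2(p) = 0.530101
H = 0.484201 + 0.280272 + 0.530101 + 0.530101 = 1.824675

H = 1.8247 bits/symbol


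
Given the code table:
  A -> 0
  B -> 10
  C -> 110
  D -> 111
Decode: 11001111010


Decoding:
110 -> C
0 -> A
111 -> D
10 -> B
10 -> B


Result: CADBB


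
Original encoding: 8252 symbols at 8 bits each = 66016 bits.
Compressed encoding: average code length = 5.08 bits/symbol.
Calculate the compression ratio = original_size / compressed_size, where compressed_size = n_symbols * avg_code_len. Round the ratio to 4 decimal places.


original_size = n_symbols * orig_bits = 8252 * 8 = 66016 bits
compressed_size = n_symbols * avg_code_len = 8252 * 5.08 = 41920.16 bits
ratio = original_size / compressed_size = 66016 / 41920.16 = 1.5748

Compression ratio = 1.5748


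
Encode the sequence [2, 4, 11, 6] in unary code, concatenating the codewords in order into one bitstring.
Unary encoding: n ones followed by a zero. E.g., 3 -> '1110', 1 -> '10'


Encode each number as n ones followed by a terminating 0:
  2 -> 110 (3 bits)
  4 -> 11110 (5 bits)
  11 -> 111111111110 (12 bits)
  6 -> 1111110 (7 bits)
Total length = 3 + 5 + 12 + 7 = 27 bits.

Unary([2, 4, 11, 6]) = 110111101111111111101111110 (27 bits)


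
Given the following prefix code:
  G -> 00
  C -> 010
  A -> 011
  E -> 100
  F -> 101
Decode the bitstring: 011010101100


Decoding step by step:
Bits 011 -> A
Bits 010 -> C
Bits 101 -> F
Bits 100 -> E


Decoded message: ACFE


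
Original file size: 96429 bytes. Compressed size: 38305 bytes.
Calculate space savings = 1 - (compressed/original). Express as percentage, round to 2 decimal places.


ratio = compressed/original = 38305/96429 = 0.397235
savings = 1 - ratio = 1 - 0.397235 = 0.602765
as a percentage: 0.602765 * 100 = 60.28%

Space savings = 1 - 38305/96429 = 60.28%


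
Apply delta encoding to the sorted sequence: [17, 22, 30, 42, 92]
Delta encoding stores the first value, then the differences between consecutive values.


First value: 17
Deltas:
  22 - 17 = 5
  30 - 22 = 8
  42 - 30 = 12
  92 - 42 = 50


Delta encoded: [17, 5, 8, 12, 50]


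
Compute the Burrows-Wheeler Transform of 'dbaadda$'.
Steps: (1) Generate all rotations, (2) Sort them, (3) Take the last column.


Rotations (sorted):
  0: $dbaadda -> last char: a
  1: a$dbaadd -> last char: d
  2: aadda$db -> last char: b
  3: adda$dba -> last char: a
  4: baadda$d -> last char: d
  5: da$dbaad -> last char: d
  6: dbaadda$ -> last char: $
  7: dda$dbaa -> last char: a


BWT = adbadd$a


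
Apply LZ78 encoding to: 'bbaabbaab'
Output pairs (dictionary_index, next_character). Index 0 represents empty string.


LZ78 encoding steps:
Dictionary: {0: ''}
Step 1: w='' (idx 0), next='b' -> output (0, 'b'), add 'b' as idx 1
Step 2: w='b' (idx 1), next='a' -> output (1, 'a'), add 'ba' as idx 2
Step 3: w='' (idx 0), next='a' -> output (0, 'a'), add 'a' as idx 3
Step 4: w='b' (idx 1), next='b' -> output (1, 'b'), add 'bb' as idx 4
Step 5: w='a' (idx 3), next='a' -> output (3, 'a'), add 'aa' as idx 5
Step 6: w='b' (idx 1), end of input -> output (1, '')


Encoded: [(0, 'b'), (1, 'a'), (0, 'a'), (1, 'b'), (3, 'a'), (1, '')]


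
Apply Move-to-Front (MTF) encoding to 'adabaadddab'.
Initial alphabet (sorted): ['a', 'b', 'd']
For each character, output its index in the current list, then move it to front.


MTF encoding:
'a': index 0 in ['a', 'b', 'd'] -> ['a', 'b', 'd']
'd': index 2 in ['a', 'b', 'd'] -> ['d', 'a', 'b']
'a': index 1 in ['d', 'a', 'b'] -> ['a', 'd', 'b']
'b': index 2 in ['a', 'd', 'b'] -> ['b', 'a', 'd']
'a': index 1 in ['b', 'a', 'd'] -> ['a', 'b', 'd']
'a': index 0 in ['a', 'b', 'd'] -> ['a', 'b', 'd']
'd': index 2 in ['a', 'b', 'd'] -> ['d', 'a', 'b']
'd': index 0 in ['d', 'a', 'b'] -> ['d', 'a', 'b']
'd': index 0 in ['d', 'a', 'b'] -> ['d', 'a', 'b']
'a': index 1 in ['d', 'a', 'b'] -> ['a', 'd', 'b']
'b': index 2 in ['a', 'd', 'b'] -> ['b', 'a', 'd']


Output: [0, 2, 1, 2, 1, 0, 2, 0, 0, 1, 2]
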